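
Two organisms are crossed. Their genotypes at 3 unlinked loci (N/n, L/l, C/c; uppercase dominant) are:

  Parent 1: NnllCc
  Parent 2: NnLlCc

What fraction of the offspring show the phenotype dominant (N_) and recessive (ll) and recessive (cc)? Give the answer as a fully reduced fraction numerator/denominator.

NnllCc gametes: NlC×2, Nlc×2, nlC×2, nlc×2
NnLlCc gametes: NLC×1, NLc×1, NlC×1, Nlc×1, nLC×1, nLc×1, nlC×1, nlc×1
NnllCc×NnLlCc grid (8·8=64): NNLlCC=2 NNLlCc=4 NNLlcc=2 NNllCC=2 NNllCc=4 NNllcc=2 NnLlCC=4 NnLlCc=8 NnLlcc=4 NnllCC=4 NnllCc=8 Nnllcc=4 nnLlCC=2 nnLlCc=4 nnLlcc=2 nnllCC=2 nnllCc=4 nnllcc=2
N_ ll cc hits 6/64; gcd=2; 6÷2/64÷2 = 3/32

P(N_ ll cc) = 3/32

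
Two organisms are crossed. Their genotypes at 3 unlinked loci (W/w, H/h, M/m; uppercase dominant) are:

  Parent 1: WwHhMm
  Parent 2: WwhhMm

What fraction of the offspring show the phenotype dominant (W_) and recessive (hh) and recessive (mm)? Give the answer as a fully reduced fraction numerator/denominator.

WwHhMm gametes: WHM×1, WHm×1, WhM×1, Whm×1, wHM×1, wHm×1, whM×1, whm×1
WwhhMm gametes: WhM×2, Whm×2, whM×2, whm×2
WwHhMm×WwhhMm grid (8·8=64): WWHhMM=2 WWHhMm=4 WWHhmm=2 WWhhMM=2 WWhhMm=4 WWhhmm=2 WwHhMM=4 WwHhMm=8 WwHhmm=4 WwhhMM=4 WwhhMm=8 Wwhhmm=4 wwHhMM=2 wwHhMm=4 wwHhmm=2 wwhhMM=2 wwhhMm=4 wwhhmm=2
W_ hh mm hits 6/64; gcd=2; 6÷2/64÷2 = 3/32

P(W_ hh mm) = 3/32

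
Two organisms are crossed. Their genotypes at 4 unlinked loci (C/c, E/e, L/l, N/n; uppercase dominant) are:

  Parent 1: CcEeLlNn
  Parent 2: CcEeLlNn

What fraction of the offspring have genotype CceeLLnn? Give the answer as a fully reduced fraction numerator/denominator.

CcEeLlNn gametes: CELN×1, CELn×1, CElN×1, CEln×1, CeLN×1, CeLn×1, CelN×1, Celn×1, cELN×1, cELn×1, cElN×1, cEln×1, ceLN×1, ceLn×1, celN×1, celn×1
CcEeLlNn gametes: CELN×1, CELn×1, CElN×1, CEln×1, CeLN×1, CeLn×1, CelN×1, Celn×1, cELN×1, cELn×1, cElN×1, cEln×1, ceLN×1, ceLn×1, celN×1, celn×1
CcEeLlNn×CcEeLlNn grid (16·16=256): CCEELLNN=1 CCEELLNn=2 CCEELLnn=1 CCEELlNN=2 CCEELlNn=4 CCEELlnn=2 CCEEllNN=1 CCEEllNn=2 CCEEllnn=1 CCEeLLNN=2 CCEeLLNn=4 CCEeLLnn=2 CCEeLlNN=4 CCEeLlNn=8 CCEeLlnn=4 CCEellNN=2 CCEellNn=4 CCEellnn=2 CCeeLLNN=1 CCeeLLNn=2 CCeeLLnn=1 CCeeLlNN=2 CCeeLlNn=4 CCeeLlnn=2 CCeellNN=1 CCeellNn=2 CCeellnn=1 CcEELLNN=2 CcEELLNn=4 CcEELLnn=2 CcEELlNN=4 CcEELlNn=8 CcEELlnn=4 CcEEllNN=2 CcEEllNn=4 CcEEllnn=2 CcEeLLNN=4 CcEeLLNn=8 CcEeLLnn=4 CcEeLlNN=8 CcEeLlNn=16 CcEeLlnn=8 CcEellNN=4 CcEellNn=8 CcEellnn=4 CceeLLNN=2 CceeLLNn=4 CceeLLnn=2 CceeLlNN=4 CceeLlNn=8 CceeLlnn=4 CceellNN=2 CceellNn=4 Cceellnn=2 ccEELLNN=1 ccEELLNn=2 ccEELLnn=1 ccEELlNN=2 ccEELlNn=4 ccEELlnn=2 ccEEllNN=1 ccEEllNn=2 ccEEllnn=1 ccEeLLNN=2 ccEeLLNn=4 ccEeLLnn=2 ccEeLlNN=4 ccEeLlNn=8 ccEeLlnn=4 ccEellNN=2 ccEellNn=4 ccEellnn=2 cceeLLNN=1 cceeLLNn=2 cceeLLnn=1 cceeLlNN=2 cceeLlNn=4 cceeLlnn=2 cceellNN=1 cceellNn=2 cceellnn=1
CceeLLnn hits 2/256; gcd=2; 2÷2/256÷2 = 1/128

P(CceeLLnn) = 1/128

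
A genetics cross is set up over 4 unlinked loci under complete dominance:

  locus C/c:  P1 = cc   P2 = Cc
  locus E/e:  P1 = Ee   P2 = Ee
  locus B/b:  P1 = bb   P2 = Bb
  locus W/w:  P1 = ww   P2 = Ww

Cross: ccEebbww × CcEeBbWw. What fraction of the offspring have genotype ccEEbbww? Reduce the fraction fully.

P(ccEEbbww) = 1/32

ccEebbww gametes: cEbw×8, cebw×8
CcEeBbWw gametes: CEBW×1, CEBw×1, CEbW×1, CEbw×1, CeBW×1, CeBw×1, CebW×1, Cebw×1, cEBW×1, cEBw×1, cEbW×1, cEbw×1, ceBW×1, ceBw×1, cebW×1, cebw×1
ccEebbww×CcEeBbWw grid (16·16=256): CcEEBbWw=8 CcEEBbww=8 CcEEbbWw=8 CcEEbbww=8 CcEeBbWw=16 CcEeBbww=16 CcEebbWw=16 CcEebbww=16 CceeBbWw=8 CceeBbww=8 CceebbWw=8 Cceebbww=8 ccEEBbWw=8 ccEEBbww=8 ccEEbbWw=8 ccEEbbww=8 ccEeBbWw=16 ccEeBbww=16 ccEebbWw=16 ccEebbww=16 cceeBbWw=8 cceeBbww=8 cceebbWw=8 cceebbww=8
ccEEbbww hits 8/256; gcd=8; 8÷8/256÷8 = 1/32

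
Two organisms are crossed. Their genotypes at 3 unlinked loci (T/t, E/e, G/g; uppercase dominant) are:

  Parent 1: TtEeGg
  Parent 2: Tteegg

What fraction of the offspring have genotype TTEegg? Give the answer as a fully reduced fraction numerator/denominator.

P(TTEegg) = 1/16

TtEeGg gametes: TEG×1, TEg×1, TeG×1, Teg×1, tEG×1, tEg×1, teG×1, teg×1
Tteegg gametes: Teg×4, teg×4
TtEeGg×Tteegg grid (8·8=64): TTEeGg=4 TTEegg=4 TTeeGg=4 TTeegg=4 TtEeGg=8 TtEegg=8 TteeGg=8 Tteegg=8 ttEeGg=4 ttEegg=4 tteeGg=4 tteegg=4
TTEegg hits 4/64; gcd=4; 4÷4/64÷4 = 1/16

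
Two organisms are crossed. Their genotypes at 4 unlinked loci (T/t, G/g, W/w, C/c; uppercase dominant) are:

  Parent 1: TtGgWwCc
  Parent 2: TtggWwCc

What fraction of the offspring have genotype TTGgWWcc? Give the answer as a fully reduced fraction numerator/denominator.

TtGgWwCc gametes: TGWC×1, TGWc×1, TGwC×1, TGwc×1, TgWC×1, TgWc×1, TgwC×1, Tgwc×1, tGWC×1, tGWc×1, tGwC×1, tGwc×1, tgWC×1, tgWc×1, tgwC×1, tgwc×1
TtggWwCc gametes: TgWC×2, TgWc×2, TgwC×2, Tgwc×2, tgWC×2, tgWc×2, tgwC×2, tgwc×2
TtGgWwCc×TtggWwCc grid (16·16=256): TTGgWWCC=2 TTGgWWCc=4 TTGgWWcc=2 TTGgWwCC=4 TTGgWwCc=8 TTGgWwcc=4 TTGgwwCC=2 TTGgwwCc=4 TTGgwwcc=2 TTggWWCC=2 TTggWWCc=4 TTggWWcc=2 TTggWwCC=4 TTggWwCc=8 TTggWwcc=4 TTggwwCC=2 TTggwwCc=4 TTggwwcc=2 TtGgWWCC=4 TtGgWWCc=8 TtGgWWcc=4 TtGgWwCC=8 TtGgWwCc=16 TtGgWwcc=8 TtGgwwCC=4 TtGgwwCc=8 TtGgwwcc=4 TtggWWCC=4 TtggWWCc=8 TtggWWcc=4 TtggWwCC=8 TtggWwCc=16 TtggWwcc=8 TtggwwCC=4 TtggwwCc=8 Ttggwwcc=4 ttGgWWCC=2 ttGgWWCc=4 ttGgWWcc=2 ttGgWwCC=4 ttGgWwCc=8 ttGgWwcc=4 ttGgwwCC=2 ttGgwwCc=4 ttGgwwcc=2 ttggWWCC=2 ttggWWCc=4 ttggWWcc=2 ttggWwCC=4 ttggWwCc=8 ttggWwcc=4 ttggwwCC=2 ttggwwCc=4 ttggwwcc=2
TTGgWWcc hits 2/256; gcd=2; 2÷2/256÷2 = 1/128

P(TTGgWWcc) = 1/128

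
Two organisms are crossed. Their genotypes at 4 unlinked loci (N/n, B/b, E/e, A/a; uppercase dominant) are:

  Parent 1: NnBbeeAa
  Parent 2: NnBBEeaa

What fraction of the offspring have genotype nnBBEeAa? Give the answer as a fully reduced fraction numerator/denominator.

NnBbeeAa gametes: NBeA×2, NBea×2, NbeA×2, Nbea×2, nBeA×2, nBea×2, nbeA×2, nbea×2
NnBBEeaa gametes: NBEa×4, NBea×4, nBEa×4, nBea×4
NnBbeeAa×NnBBEeaa grid (16·16=256): NNBBEeAa=8 NNBBEeaa=8 NNBBeeAa=8 NNBBeeaa=8 NNBbEeAa=8 NNBbEeaa=8 NNBbeeAa=8 NNBbeeaa=8 NnBBEeAa=16 NnBBEeaa=16 NnBBeeAa=16 NnBBeeaa=16 NnBbEeAa=16 NnBbEeaa=16 NnBbeeAa=16 NnBbeeaa=16 nnBBEeAa=8 nnBBEeaa=8 nnBBeeAa=8 nnBBeeaa=8 nnBbEeAa=8 nnBbEeaa=8 nnBbeeAa=8 nnBbeeaa=8
nnBBEeAa hits 8/256; gcd=8; 8÷8/256÷8 = 1/32

P(nnBBEeAa) = 1/32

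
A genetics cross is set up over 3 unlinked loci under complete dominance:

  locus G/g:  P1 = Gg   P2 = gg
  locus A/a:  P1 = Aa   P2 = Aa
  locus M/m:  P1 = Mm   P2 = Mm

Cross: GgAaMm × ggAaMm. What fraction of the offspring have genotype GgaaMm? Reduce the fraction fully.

P(GgaaMm) = 1/16

GgAaMm gametes: GAM×1, GAm×1, GaM×1, Gam×1, gAM×1, gAm×1, gaM×1, gam×1
ggAaMm gametes: gAM×2, gAm×2, gaM×2, gam×2
GgAaMm×ggAaMm grid (8·8=64): GgAAMM=2 GgAAMm=4 GgAAmm=2 GgAaMM=4 GgAaMm=8 GgAamm=4 GgaaMM=2 GgaaMm=4 Ggaamm=2 ggAAMM=2 ggAAMm=4 ggAAmm=2 ggAaMM=4 ggAaMm=8 ggAamm=4 ggaaMM=2 ggaaMm=4 ggaamm=2
GgaaMm hits 4/64; gcd=4; 4÷4/64÷4 = 1/16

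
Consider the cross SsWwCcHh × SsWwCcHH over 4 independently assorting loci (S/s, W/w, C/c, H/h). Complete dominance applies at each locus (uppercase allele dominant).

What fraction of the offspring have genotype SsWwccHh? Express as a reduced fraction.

SsWwCcHh gametes: SWCH×1, SWCh×1, SWcH×1, SWch×1, SwCH×1, SwCh×1, SwcH×1, Swch×1, sWCH×1, sWCh×1, sWcH×1, sWch×1, swCH×1, swCh×1, swcH×1, swch×1
SsWwCcHH gametes: SWCH×2, SWcH×2, SwCH×2, SwcH×2, sWCH×2, sWcH×2, swCH×2, swcH×2
SsWwCcHh×SsWwCcHH grid (16·16=256): SSWWCCHH=2 SSWWCCHh=2 SSWWCcHH=4 SSWWCcHh=4 SSWWccHH=2 SSWWccHh=2 SSWwCCHH=4 SSWwCCHh=4 SSWwCcHH=8 SSWwCcHh=8 SSWwccHH=4 SSWwccHh=4 SSwwCCHH=2 SSwwCCHh=2 SSwwCcHH=4 SSwwCcHh=4 SSwwccHH=2 SSwwccHh=2 SsWWCCHH=4 SsWWCCHh=4 SsWWCcHH=8 SsWWCcHh=8 SsWWccHH=4 SsWWccHh=4 SsWwCCHH=8 SsWwCCHh=8 SsWwCcHH=16 SsWwCcHh=16 SsWwccHH=8 SsWwccHh=8 SswwCCHH=4 SswwCCHh=4 SswwCcHH=8 SswwCcHh=8 SswwccHH=4 SswwccHh=4 ssWWCCHH=2 ssWWCCHh=2 ssWWCcHH=4 ssWWCcHh=4 ssWWccHH=2 ssWWccHh=2 ssWwCCHH=4 ssWwCCHh=4 ssWwCcHH=8 ssWwCcHh=8 ssWwccHH=4 ssWwccHh=4 sswwCCHH=2 sswwCCHh=2 sswwCcHH=4 sswwCcHh=4 sswwccHH=2 sswwccHh=2
SsWwccHh hits 8/256; gcd=8; 8÷8/256÷8 = 1/32

P(SsWwccHh) = 1/32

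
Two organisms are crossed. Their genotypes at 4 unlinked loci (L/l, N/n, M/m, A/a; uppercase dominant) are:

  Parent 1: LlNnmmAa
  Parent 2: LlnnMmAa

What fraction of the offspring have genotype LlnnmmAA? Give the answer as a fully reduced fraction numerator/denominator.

P(LlnnmmAA) = 1/32

LlNnmmAa gametes: LNmA×2, LNma×2, LnmA×2, Lnma×2, lNmA×2, lNma×2, lnmA×2, lnma×2
LlnnMmAa gametes: LnMA×2, LnMa×2, LnmA×2, Lnma×2, lnMA×2, lnMa×2, lnmA×2, lnma×2
LlNnmmAa×LlnnMmAa grid (16·16=256): LLNnMmAA=4 LLNnMmAa=8 LLNnMmaa=4 LLNnmmAA=4 LLNnmmAa=8 LLNnmmaa=4 LLnnMmAA=4 LLnnMmAa=8 LLnnMmaa=4 LLnnmmAA=4 LLnnmmAa=8 LLnnmmaa=4 LlNnMmAA=8 LlNnMmAa=16 LlNnMmaa=8 LlNnmmAA=8 LlNnmmAa=16 LlNnmmaa=8 LlnnMmAA=8 LlnnMmAa=16 LlnnMmaa=8 LlnnmmAA=8 LlnnmmAa=16 Llnnmmaa=8 llNnMmAA=4 llNnMmAa=8 llNnMmaa=4 llNnmmAA=4 llNnmmAa=8 llNnmmaa=4 llnnMmAA=4 llnnMmAa=8 llnnMmaa=4 llnnmmAA=4 llnnmmAa=8 llnnmmaa=4
LlnnmmAA hits 8/256; gcd=8; 8÷8/256÷8 = 1/32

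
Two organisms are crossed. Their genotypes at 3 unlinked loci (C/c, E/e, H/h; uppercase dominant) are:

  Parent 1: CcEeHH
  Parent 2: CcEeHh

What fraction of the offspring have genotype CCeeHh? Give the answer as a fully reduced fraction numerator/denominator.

P(CCeeHh) = 1/32

CcEeHH gametes: CEH×2, CeH×2, cEH×2, ceH×2
CcEeHh gametes: CEH×1, CEh×1, CeH×1, Ceh×1, cEH×1, cEh×1, ceH×1, ceh×1
CcEeHH×CcEeHh grid (8·8=64): CCEEHH=2 CCEEHh=2 CCEeHH=4 CCEeHh=4 CCeeHH=2 CCeeHh=2 CcEEHH=4 CcEEHh=4 CcEeHH=8 CcEeHh=8 CceeHH=4 CceeHh=4 ccEEHH=2 ccEEHh=2 ccEeHH=4 ccEeHh=4 cceeHH=2 cceeHh=2
CCeeHh hits 2/64; gcd=2; 2÷2/64÷2 = 1/32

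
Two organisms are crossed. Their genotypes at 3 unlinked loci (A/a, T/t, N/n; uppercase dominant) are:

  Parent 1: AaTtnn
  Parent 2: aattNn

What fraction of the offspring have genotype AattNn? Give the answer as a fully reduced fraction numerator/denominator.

AaTtnn gametes: ATn×2, Atn×2, aTn×2, atn×2
aattNn gametes: atN×4, atn×4
AaTtnn×aattNn grid (8·8=64): AaTtNn=8 AaTtnn=8 AattNn=8 Aattnn=8 aaTtNn=8 aaTtnn=8 aattNn=8 aattnn=8
AattNn hits 8/64; gcd=8; 8÷8/64÷8 = 1/8

P(AattNn) = 1/8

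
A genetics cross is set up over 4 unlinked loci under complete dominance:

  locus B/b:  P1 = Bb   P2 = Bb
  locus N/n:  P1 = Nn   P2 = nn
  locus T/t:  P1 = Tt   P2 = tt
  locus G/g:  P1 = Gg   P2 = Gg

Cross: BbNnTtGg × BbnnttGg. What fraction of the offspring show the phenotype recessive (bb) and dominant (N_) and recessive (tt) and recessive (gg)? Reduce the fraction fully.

BbNnTtGg gametes: BNTG×1, BNTg×1, BNtG×1, BNtg×1, BnTG×1, BnTg×1, BntG×1, Bntg×1, bNTG×1, bNTg×1, bNtG×1, bNtg×1, bnTG×1, bnTg×1, bntG×1, bntg×1
BbnnttGg gametes: BntG×4, Bntg×4, bntG×4, bntg×4
BbNnTtGg×BbnnttGg grid (16·16=256): BBNnTtGG=4 BBNnTtGg=8 BBNnTtgg=4 BBNnttGG=4 BBNnttGg=8 BBNnttgg=4 BBnnTtGG=4 BBnnTtGg=8 BBnnTtgg=4 BBnnttGG=4 BBnnttGg=8 BBnnttgg=4 BbNnTtGG=8 BbNnTtGg=16 BbNnTtgg=8 BbNnttGG=8 BbNnttGg=16 BbNnttgg=8 BbnnTtGG=8 BbnnTtGg=16 BbnnTtgg=8 BbnnttGG=8 BbnnttGg=16 Bbnnttgg=8 bbNnTtGG=4 bbNnTtGg=8 bbNnTtgg=4 bbNnttGG=4 bbNnttGg=8 bbNnttgg=4 bbnnTtGG=4 bbnnTtGg=8 bbnnTtgg=4 bbnnttGG=4 bbnnttGg=8 bbnnttgg=4
bb N_ tt gg hits 4/256; gcd=4; 4÷4/256÷4 = 1/64

P(bb N_ tt gg) = 1/64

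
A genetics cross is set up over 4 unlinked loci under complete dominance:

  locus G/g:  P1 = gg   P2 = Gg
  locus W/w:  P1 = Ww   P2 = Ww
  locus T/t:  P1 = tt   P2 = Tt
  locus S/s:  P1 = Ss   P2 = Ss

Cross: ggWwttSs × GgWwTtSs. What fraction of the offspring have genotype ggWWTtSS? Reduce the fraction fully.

P(ggWWTtSS) = 1/64

ggWwttSs gametes: gWtS×4, gWts×4, gwtS×4, gwts×4
GgWwTtSs gametes: GWTS×1, GWTs×1, GWtS×1, GWts×1, GwTS×1, GwTs×1, GwtS×1, Gwts×1, gWTS×1, gWTs×1, gWtS×1, gWts×1, gwTS×1, gwTs×1, gwtS×1, gwts×1
ggWwttSs×GgWwTtSs grid (16·16=256): GgWWTtSS=4 GgWWTtSs=8 GgWWTtss=4 GgWWttSS=4 GgWWttSs=8 GgWWttss=4 GgWwTtSS=8 GgWwTtSs=16 GgWwTtss=8 GgWwttSS=8 GgWwttSs=16 GgWwttss=8 GgwwTtSS=4 GgwwTtSs=8 GgwwTtss=4 GgwwttSS=4 GgwwttSs=8 Ggwwttss=4 ggWWTtSS=4 ggWWTtSs=8 ggWWTtss=4 ggWWttSS=4 ggWWttSs=8 ggWWttss=4 ggWwTtSS=8 ggWwTtSs=16 ggWwTtss=8 ggWwttSS=8 ggWwttSs=16 ggWwttss=8 ggwwTtSS=4 ggwwTtSs=8 ggwwTtss=4 ggwwttSS=4 ggwwttSs=8 ggwwttss=4
ggWWTtSS hits 4/256; gcd=4; 4÷4/256÷4 = 1/64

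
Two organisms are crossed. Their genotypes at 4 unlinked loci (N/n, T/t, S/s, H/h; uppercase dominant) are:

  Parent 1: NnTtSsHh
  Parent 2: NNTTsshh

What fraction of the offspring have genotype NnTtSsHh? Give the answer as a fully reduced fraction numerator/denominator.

NnTtSsHh gametes: NTSH×1, NTSh×1, NTsH×1, NTsh×1, NtSH×1, NtSh×1, NtsH×1, Ntsh×1, nTSH×1, nTSh×1, nTsH×1, nTsh×1, ntSH×1, ntSh×1, ntsH×1, ntsh×1
NNTTsshh gametes: NTsh×16
NnTtSsHh×NNTTsshh grid (16·16=256): NNTTSsHh=16 NNTTSshh=16 NNTTssHh=16 NNTTsshh=16 NNTtSsHh=16 NNTtSshh=16 NNTtssHh=16 NNTtsshh=16 NnTTSsHh=16 NnTTSshh=16 NnTTssHh=16 NnTTsshh=16 NnTtSsHh=16 NnTtSshh=16 NnTtssHh=16 NnTtsshh=16
NnTtSsHh hits 16/256; gcd=16; 16÷16/256÷16 = 1/16

P(NnTtSsHh) = 1/16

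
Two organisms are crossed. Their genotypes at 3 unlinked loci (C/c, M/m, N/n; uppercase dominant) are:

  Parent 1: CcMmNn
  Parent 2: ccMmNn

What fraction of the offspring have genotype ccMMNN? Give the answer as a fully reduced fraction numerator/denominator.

P(ccMMNN) = 1/32

CcMmNn gametes: CMN×1, CMn×1, CmN×1, Cmn×1, cMN×1, cMn×1, cmN×1, cmn×1
ccMmNn gametes: cMN×2, cMn×2, cmN×2, cmn×2
CcMmNn×ccMmNn grid (8·8=64): CcMMNN=2 CcMMNn=4 CcMMnn=2 CcMmNN=4 CcMmNn=8 CcMmnn=4 CcmmNN=2 CcmmNn=4 Ccmmnn=2 ccMMNN=2 ccMMNn=4 ccMMnn=2 ccMmNN=4 ccMmNn=8 ccMmnn=4 ccmmNN=2 ccmmNn=4 ccmmnn=2
ccMMNN hits 2/64; gcd=2; 2÷2/64÷2 = 1/32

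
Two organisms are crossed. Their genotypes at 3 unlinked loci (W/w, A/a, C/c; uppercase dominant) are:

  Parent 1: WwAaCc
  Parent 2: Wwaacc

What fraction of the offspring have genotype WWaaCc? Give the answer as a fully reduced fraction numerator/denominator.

WwAaCc gametes: WAC×1, WAc×1, WaC×1, Wac×1, wAC×1, wAc×1, waC×1, wac×1
Wwaacc gametes: Wac×4, wac×4
WwAaCc×Wwaacc grid (8·8=64): WWAaCc=4 WWAacc=4 WWaaCc=4 WWaacc=4 WwAaCc=8 WwAacc=8 WwaaCc=8 Wwaacc=8 wwAaCc=4 wwAacc=4 wwaaCc=4 wwaacc=4
WWaaCc hits 4/64; gcd=4; 4÷4/64÷4 = 1/16

P(WWaaCc) = 1/16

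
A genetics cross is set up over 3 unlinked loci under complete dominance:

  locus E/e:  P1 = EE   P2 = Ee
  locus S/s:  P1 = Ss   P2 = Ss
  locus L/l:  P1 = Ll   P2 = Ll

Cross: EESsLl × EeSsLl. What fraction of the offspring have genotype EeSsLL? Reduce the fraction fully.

P(EeSsLL) = 1/16

EESsLl gametes: ESL×2, ESl×2, EsL×2, Esl×2
EeSsLl gametes: ESL×1, ESl×1, EsL×1, Esl×1, eSL×1, eSl×1, esL×1, esl×1
EESsLl×EeSsLl grid (8·8=64): EESSLL=2 EESSLl=4 EESSll=2 EESsLL=4 EESsLl=8 EESsll=4 EEssLL=2 EEssLl=4 EEssll=2 EeSSLL=2 EeSSLl=4 EeSSll=2 EeSsLL=4 EeSsLl=8 EeSsll=4 EessLL=2 EessLl=4 Eessll=2
EeSsLL hits 4/64; gcd=4; 4÷4/64÷4 = 1/16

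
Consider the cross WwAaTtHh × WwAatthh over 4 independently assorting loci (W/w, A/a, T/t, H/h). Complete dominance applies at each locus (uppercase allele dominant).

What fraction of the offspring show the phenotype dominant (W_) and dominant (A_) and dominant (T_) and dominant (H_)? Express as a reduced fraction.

P(W_ A_ T_ H_) = 9/64

WwAaTtHh gametes: WATH×1, WATh×1, WAtH×1, WAth×1, WaTH×1, WaTh×1, WatH×1, Wath×1, wATH×1, wATh×1, wAtH×1, wAth×1, waTH×1, waTh×1, watH×1, wath×1
WwAatthh gametes: WAth×4, Wath×4, wAth×4, wath×4
WwAaTtHh×WwAatthh grid (16·16=256): WWAATtHh=4 WWAATthh=4 WWAAttHh=4 WWAAtthh=4 WWAaTtHh=8 WWAaTthh=8 WWAattHh=8 WWAatthh=8 WWaaTtHh=4 WWaaTthh=4 WWaattHh=4 WWaatthh=4 WwAATtHh=8 WwAATthh=8 WwAAttHh=8 WwAAtthh=8 WwAaTtHh=16 WwAaTthh=16 WwAattHh=16 WwAatthh=16 WwaaTtHh=8 WwaaTthh=8 WwaattHh=8 Wwaatthh=8 wwAATtHh=4 wwAATthh=4 wwAAttHh=4 wwAAtthh=4 wwAaTtHh=8 wwAaTthh=8 wwAattHh=8 wwAatthh=8 wwaaTtHh=4 wwaaTthh=4 wwaattHh=4 wwaatthh=4
W_ A_ T_ H_ hits 36/256; gcd=4; 36÷4/256÷4 = 9/64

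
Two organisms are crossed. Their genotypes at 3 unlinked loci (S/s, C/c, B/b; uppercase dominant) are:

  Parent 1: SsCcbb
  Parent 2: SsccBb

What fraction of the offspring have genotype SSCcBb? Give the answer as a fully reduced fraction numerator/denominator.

SsCcbb gametes: SCb×2, Scb×2, sCb×2, scb×2
SsccBb gametes: ScB×2, Scb×2, scB×2, scb×2
SsCcbb×SsccBb grid (8·8=64): SSCcBb=4 SSCcbb=4 SSccBb=4 SSccbb=4 SsCcBb=8 SsCcbb=8 SsccBb=8 Ssccbb=8 ssCcBb=4 ssCcbb=4 ssccBb=4 ssccbb=4
SSCcBb hits 4/64; gcd=4; 4÷4/64÷4 = 1/16

P(SSCcBb) = 1/16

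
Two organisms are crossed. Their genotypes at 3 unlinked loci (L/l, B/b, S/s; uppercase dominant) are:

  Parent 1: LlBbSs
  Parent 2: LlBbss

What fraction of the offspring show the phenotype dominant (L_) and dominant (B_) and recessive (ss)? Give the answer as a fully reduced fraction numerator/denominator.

P(L_ B_ ss) = 9/32

LlBbSs gametes: LBS×1, LBs×1, LbS×1, Lbs×1, lBS×1, lBs×1, lbS×1, lbs×1
LlBbss gametes: LBs×2, Lbs×2, lBs×2, lbs×2
LlBbSs×LlBbss grid (8·8=64): LLBBSs=2 LLBBss=2 LLBbSs=4 LLBbss=4 LLbbSs=2 LLbbss=2 LlBBSs=4 LlBBss=4 LlBbSs=8 LlBbss=8 LlbbSs=4 Llbbss=4 llBBSs=2 llBBss=2 llBbSs=4 llBbss=4 llbbSs=2 llbbss=2
L_ B_ ss hits 18/64; gcd=2; 18÷2/64÷2 = 9/32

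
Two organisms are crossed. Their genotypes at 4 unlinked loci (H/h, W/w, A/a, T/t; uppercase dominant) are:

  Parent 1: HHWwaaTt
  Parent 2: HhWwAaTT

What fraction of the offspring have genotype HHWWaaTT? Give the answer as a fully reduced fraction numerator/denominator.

HHWwaaTt gametes: HWaT×4, HWat×4, HwaT×4, Hwat×4
HhWwAaTT gametes: HWAT×2, HWaT×2, HwAT×2, HwaT×2, hWAT×2, hWaT×2, hwAT×2, hwaT×2
HHWwaaTt×HhWwAaTT grid (16·16=256): HHWWAaTT=8 HHWWAaTt=8 HHWWaaTT=8 HHWWaaTt=8 HHWwAaTT=16 HHWwAaTt=16 HHWwaaTT=16 HHWwaaTt=16 HHwwAaTT=8 HHwwAaTt=8 HHwwaaTT=8 HHwwaaTt=8 HhWWAaTT=8 HhWWAaTt=8 HhWWaaTT=8 HhWWaaTt=8 HhWwAaTT=16 HhWwAaTt=16 HhWwaaTT=16 HhWwaaTt=16 HhwwAaTT=8 HhwwAaTt=8 HhwwaaTT=8 HhwwaaTt=8
HHWWaaTT hits 8/256; gcd=8; 8÷8/256÷8 = 1/32

P(HHWWaaTT) = 1/32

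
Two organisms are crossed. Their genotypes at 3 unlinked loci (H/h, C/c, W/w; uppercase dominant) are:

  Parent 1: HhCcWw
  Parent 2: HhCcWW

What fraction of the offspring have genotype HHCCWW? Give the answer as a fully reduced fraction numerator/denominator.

P(HHCCWW) = 1/32

HhCcWw gametes: HCW×1, HCw×1, HcW×1, Hcw×1, hCW×1, hCw×1, hcW×1, hcw×1
HhCcWW gametes: HCW×2, HcW×2, hCW×2, hcW×2
HhCcWw×HhCcWW grid (8·8=64): HHCCWW=2 HHCCWw=2 HHCcWW=4 HHCcWw=4 HHccWW=2 HHccWw=2 HhCCWW=4 HhCCWw=4 HhCcWW=8 HhCcWw=8 HhccWW=4 HhccWw=4 hhCCWW=2 hhCCWw=2 hhCcWW=4 hhCcWw=4 hhccWW=2 hhccWw=2
HHCCWW hits 2/64; gcd=2; 2÷2/64÷2 = 1/32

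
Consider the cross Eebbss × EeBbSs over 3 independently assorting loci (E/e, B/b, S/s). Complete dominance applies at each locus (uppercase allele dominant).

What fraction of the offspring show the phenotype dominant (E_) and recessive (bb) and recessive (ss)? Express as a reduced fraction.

P(E_ bb ss) = 3/16

Eebbss gametes: Ebs×4, ebs×4
EeBbSs gametes: EBS×1, EBs×1, EbS×1, Ebs×1, eBS×1, eBs×1, ebS×1, ebs×1
Eebbss×EeBbSs grid (8·8=64): EEBbSs=4 EEBbss=4 EEbbSs=4 EEbbss=4 EeBbSs=8 EeBbss=8 EebbSs=8 Eebbss=8 eeBbSs=4 eeBbss=4 eebbSs=4 eebbss=4
E_ bb ss hits 12/64; gcd=4; 12÷4/64÷4 = 3/16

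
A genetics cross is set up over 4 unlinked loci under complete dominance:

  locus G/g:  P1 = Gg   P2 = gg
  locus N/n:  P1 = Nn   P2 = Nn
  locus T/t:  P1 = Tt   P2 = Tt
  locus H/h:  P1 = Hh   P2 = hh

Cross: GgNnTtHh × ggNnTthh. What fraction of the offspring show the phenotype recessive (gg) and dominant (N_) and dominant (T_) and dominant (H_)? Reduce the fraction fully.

P(gg N_ T_ H_) = 9/64

GgNnTtHh gametes: GNTH×1, GNTh×1, GNtH×1, GNth×1, GnTH×1, GnTh×1, GntH×1, Gnth×1, gNTH×1, gNTh×1, gNtH×1, gNth×1, gnTH×1, gnTh×1, gntH×1, gnth×1
ggNnTthh gametes: gNTh×4, gNth×4, gnTh×4, gnth×4
GgNnTtHh×ggNnTthh grid (16·16=256): GgNNTTHh=4 GgNNTThh=4 GgNNTtHh=8 GgNNTthh=8 GgNNttHh=4 GgNNtthh=4 GgNnTTHh=8 GgNnTThh=8 GgNnTtHh=16 GgNnTthh=16 GgNnttHh=8 GgNntthh=8 GgnnTTHh=4 GgnnTThh=4 GgnnTtHh=8 GgnnTthh=8 GgnnttHh=4 Ggnntthh=4 ggNNTTHh=4 ggNNTThh=4 ggNNTtHh=8 ggNNTthh=8 ggNNttHh=4 ggNNtthh=4 ggNnTTHh=8 ggNnTThh=8 ggNnTtHh=16 ggNnTthh=16 ggNnttHh=8 ggNntthh=8 ggnnTTHh=4 ggnnTThh=4 ggnnTtHh=8 ggnnTthh=8 ggnnttHh=4 ggnntthh=4
gg N_ T_ H_ hits 36/256; gcd=4; 36÷4/256÷4 = 9/64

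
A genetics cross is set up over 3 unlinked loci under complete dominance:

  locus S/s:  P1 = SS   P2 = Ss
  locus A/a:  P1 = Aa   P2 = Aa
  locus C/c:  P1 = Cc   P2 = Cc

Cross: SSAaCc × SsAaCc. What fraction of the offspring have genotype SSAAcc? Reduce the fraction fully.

P(SSAAcc) = 1/32

SSAaCc gametes: SAC×2, SAc×2, SaC×2, Sac×2
SsAaCc gametes: SAC×1, SAc×1, SaC×1, Sac×1, sAC×1, sAc×1, saC×1, sac×1
SSAaCc×SsAaCc grid (8·8=64): SSAACC=2 SSAACc=4 SSAAcc=2 SSAaCC=4 SSAaCc=8 SSAacc=4 SSaaCC=2 SSaaCc=4 SSaacc=2 SsAACC=2 SsAACc=4 SsAAcc=2 SsAaCC=4 SsAaCc=8 SsAacc=4 SsaaCC=2 SsaaCc=4 Ssaacc=2
SSAAcc hits 2/64; gcd=2; 2÷2/64÷2 = 1/32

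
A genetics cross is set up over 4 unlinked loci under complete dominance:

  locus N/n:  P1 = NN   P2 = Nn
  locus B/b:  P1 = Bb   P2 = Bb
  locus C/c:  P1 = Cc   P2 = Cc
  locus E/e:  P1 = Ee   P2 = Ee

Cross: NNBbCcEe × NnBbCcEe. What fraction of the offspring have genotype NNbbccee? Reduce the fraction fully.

NNBbCcEe gametes: NBCE×2, NBCe×2, NBcE×2, NBce×2, NbCE×2, NbCe×2, NbcE×2, Nbce×2
NnBbCcEe gametes: NBCE×1, NBCe×1, NBcE×1, NBce×1, NbCE×1, NbCe×1, NbcE×1, Nbce×1, nBCE×1, nBCe×1, nBcE×1, nBce×1, nbCE×1, nbCe×1, nbcE×1, nbce×1
NNBbCcEe×NnBbCcEe grid (16·16=256): NNBBCCEE=2 NNBBCCEe=4 NNBBCCee=2 NNBBCcEE=4 NNBBCcEe=8 NNBBCcee=4 NNBBccEE=2 NNBBccEe=4 NNBBccee=2 NNBbCCEE=4 NNBbCCEe=8 NNBbCCee=4 NNBbCcEE=8 NNBbCcEe=16 NNBbCcee=8 NNBbccEE=4 NNBbccEe=8 NNBbccee=4 NNbbCCEE=2 NNbbCCEe=4 NNbbCCee=2 NNbbCcEE=4 NNbbCcEe=8 NNbbCcee=4 NNbbccEE=2 NNbbccEe=4 NNbbccee=2 NnBBCCEE=2 NnBBCCEe=4 NnBBCCee=2 NnBBCcEE=4 NnBBCcEe=8 NnBBCcee=4 NnBBccEE=2 NnBBccEe=4 NnBBccee=2 NnBbCCEE=4 NnBbCCEe=8 NnBbCCee=4 NnBbCcEE=8 NnBbCcEe=16 NnBbCcee=8 NnBbccEE=4 NnBbccEe=8 NnBbccee=4 NnbbCCEE=2 NnbbCCEe=4 NnbbCCee=2 NnbbCcEE=4 NnbbCcEe=8 NnbbCcee=4 NnbbccEE=2 NnbbccEe=4 Nnbbccee=2
NNbbccee hits 2/256; gcd=2; 2÷2/256÷2 = 1/128

P(NNbbccee) = 1/128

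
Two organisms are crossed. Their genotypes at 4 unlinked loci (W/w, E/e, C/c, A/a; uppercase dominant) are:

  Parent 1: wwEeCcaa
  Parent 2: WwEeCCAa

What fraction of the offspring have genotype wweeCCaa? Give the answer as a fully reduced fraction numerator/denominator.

wwEeCcaa gametes: wECa×4, wEca×4, weCa×4, weca×4
WwEeCCAa gametes: WECA×2, WECa×2, WeCA×2, WeCa×2, wECA×2, wECa×2, weCA×2, weCa×2
wwEeCcaa×WwEeCCAa grid (16·16=256): WwEECCAa=8 WwEECCaa=8 WwEECcAa=8 WwEECcaa=8 WwEeCCAa=16 WwEeCCaa=16 WwEeCcAa=16 WwEeCcaa=16 WweeCCAa=8 WweeCCaa=8 WweeCcAa=8 WweeCcaa=8 wwEECCAa=8 wwEECCaa=8 wwEECcAa=8 wwEECcaa=8 wwEeCCAa=16 wwEeCCaa=16 wwEeCcAa=16 wwEeCcaa=16 wweeCCAa=8 wweeCCaa=8 wweeCcAa=8 wweeCcaa=8
wweeCCaa hits 8/256; gcd=8; 8÷8/256÷8 = 1/32

P(wweeCCaa) = 1/32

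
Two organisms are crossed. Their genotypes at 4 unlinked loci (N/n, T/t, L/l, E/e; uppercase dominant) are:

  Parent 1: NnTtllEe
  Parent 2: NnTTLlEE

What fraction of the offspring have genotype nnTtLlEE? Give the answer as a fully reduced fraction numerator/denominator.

P(nnTtLlEE) = 1/32

NnTtllEe gametes: NTlE×2, NTle×2, NtlE×2, Ntle×2, nTlE×2, nTle×2, ntlE×2, ntle×2
NnTTLlEE gametes: NTLE×4, NTlE×4, nTLE×4, nTlE×4
NnTtllEe×NnTTLlEE grid (16·16=256): NNTTLlEE=8 NNTTLlEe=8 NNTTllEE=8 NNTTllEe=8 NNTtLlEE=8 NNTtLlEe=8 NNTtllEE=8 NNTtllEe=8 NnTTLlEE=16 NnTTLlEe=16 NnTTllEE=16 NnTTllEe=16 NnTtLlEE=16 NnTtLlEe=16 NnTtllEE=16 NnTtllEe=16 nnTTLlEE=8 nnTTLlEe=8 nnTTllEE=8 nnTTllEe=8 nnTtLlEE=8 nnTtLlEe=8 nnTtllEE=8 nnTtllEe=8
nnTtLlEE hits 8/256; gcd=8; 8÷8/256÷8 = 1/32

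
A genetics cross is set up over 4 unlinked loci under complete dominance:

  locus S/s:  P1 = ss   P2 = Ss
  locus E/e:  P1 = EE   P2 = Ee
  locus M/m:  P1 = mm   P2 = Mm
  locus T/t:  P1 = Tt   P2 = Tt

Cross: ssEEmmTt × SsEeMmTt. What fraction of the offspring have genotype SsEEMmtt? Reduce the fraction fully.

ssEEmmTt gametes: sEmT×8, sEmt×8
SsEeMmTt gametes: SEMT×1, SEMt×1, SEmT×1, SEmt×1, SeMT×1, SeMt×1, SemT×1, Semt×1, sEMT×1, sEMt×1, sEmT×1, sEmt×1, seMT×1, seMt×1, semT×1, semt×1
ssEEmmTt×SsEeMmTt grid (16·16=256): SsEEMmTT=8 SsEEMmTt=16 SsEEMmtt=8 SsEEmmTT=8 SsEEmmTt=16 SsEEmmtt=8 SsEeMmTT=8 SsEeMmTt=16 SsEeMmtt=8 SsEemmTT=8 SsEemmTt=16 SsEemmtt=8 ssEEMmTT=8 ssEEMmTt=16 ssEEMmtt=8 ssEEmmTT=8 ssEEmmTt=16 ssEEmmtt=8 ssEeMmTT=8 ssEeMmTt=16 ssEeMmtt=8 ssEemmTT=8 ssEemmTt=16 ssEemmtt=8
SsEEMmtt hits 8/256; gcd=8; 8÷8/256÷8 = 1/32

P(SsEEMmtt) = 1/32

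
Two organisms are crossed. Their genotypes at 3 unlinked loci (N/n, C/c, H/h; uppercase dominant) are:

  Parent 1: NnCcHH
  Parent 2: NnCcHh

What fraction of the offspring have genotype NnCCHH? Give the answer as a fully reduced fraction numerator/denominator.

NnCcHH gametes: NCH×2, NcH×2, nCH×2, ncH×2
NnCcHh gametes: NCH×1, NCh×1, NcH×1, Nch×1, nCH×1, nCh×1, ncH×1, nch×1
NnCcHH×NnCcHh grid (8·8=64): NNCCHH=2 NNCCHh=2 NNCcHH=4 NNCcHh=4 NNccHH=2 NNccHh=2 NnCCHH=4 NnCCHh=4 NnCcHH=8 NnCcHh=8 NnccHH=4 NnccHh=4 nnCCHH=2 nnCCHh=2 nnCcHH=4 nnCcHh=4 nnccHH=2 nnccHh=2
NnCCHH hits 4/64; gcd=4; 4÷4/64÷4 = 1/16

P(NnCCHH) = 1/16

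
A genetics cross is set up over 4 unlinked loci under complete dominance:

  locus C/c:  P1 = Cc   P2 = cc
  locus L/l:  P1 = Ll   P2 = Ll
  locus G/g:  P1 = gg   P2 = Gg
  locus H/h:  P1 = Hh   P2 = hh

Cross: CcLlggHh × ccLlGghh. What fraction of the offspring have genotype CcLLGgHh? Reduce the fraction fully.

P(CcLLGgHh) = 1/32

CcLlggHh gametes: CLgH×2, CLgh×2, ClgH×2, Clgh×2, cLgH×2, cLgh×2, clgH×2, clgh×2
ccLlGghh gametes: cLGh×4, cLgh×4, clGh×4, clgh×4
CcLlggHh×ccLlGghh grid (16·16=256): CcLLGgHh=8 CcLLGghh=8 CcLLggHh=8 CcLLgghh=8 CcLlGgHh=16 CcLlGghh=16 CcLlggHh=16 CcLlgghh=16 CcllGgHh=8 CcllGghh=8 CcllggHh=8 Ccllgghh=8 ccLLGgHh=8 ccLLGghh=8 ccLLggHh=8 ccLLgghh=8 ccLlGgHh=16 ccLlGghh=16 ccLlggHh=16 ccLlgghh=16 ccllGgHh=8 ccllGghh=8 ccllggHh=8 ccllgghh=8
CcLLGgHh hits 8/256; gcd=8; 8÷8/256÷8 = 1/32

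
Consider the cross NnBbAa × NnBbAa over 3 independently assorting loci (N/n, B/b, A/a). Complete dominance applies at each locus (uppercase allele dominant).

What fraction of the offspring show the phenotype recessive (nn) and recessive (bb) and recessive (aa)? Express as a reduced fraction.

NnBbAa gametes: NBA×1, NBa×1, NbA×1, Nba×1, nBA×1, nBa×1, nbA×1, nba×1
NnBbAa gametes: NBA×1, NBa×1, NbA×1, Nba×1, nBA×1, nBa×1, nbA×1, nba×1
NnBbAa×NnBbAa grid (8·8=64): NNBBAA=1 NNBBAa=2 NNBBaa=1 NNBbAA=2 NNBbAa=4 NNBbaa=2 NNbbAA=1 NNbbAa=2 NNbbaa=1 NnBBAA=2 NnBBAa=4 NnBBaa=2 NnBbAA=4 NnBbAa=8 NnBbaa=4 NnbbAA=2 NnbbAa=4 Nnbbaa=2 nnBBAA=1 nnBBAa=2 nnBBaa=1 nnBbAA=2 nnBbAa=4 nnBbaa=2 nnbbAA=1 nnbbAa=2 nnbbaa=1
nn bb aa hits 1/64; gcd=1; 1÷1/64÷1 = 1/64

P(nn bb aa) = 1/64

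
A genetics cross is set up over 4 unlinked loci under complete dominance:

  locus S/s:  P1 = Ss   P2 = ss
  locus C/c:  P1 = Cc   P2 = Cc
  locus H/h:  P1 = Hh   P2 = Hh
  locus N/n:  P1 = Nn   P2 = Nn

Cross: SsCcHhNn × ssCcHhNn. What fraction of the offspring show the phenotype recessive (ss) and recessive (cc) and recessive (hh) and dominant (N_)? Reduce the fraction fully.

P(ss cc hh N_) = 3/128

SsCcHhNn gametes: SCHN×1, SCHn×1, SChN×1, SChn×1, ScHN×1, ScHn×1, SchN×1, Schn×1, sCHN×1, sCHn×1, sChN×1, sChn×1, scHN×1, scHn×1, schN×1, schn×1
ssCcHhNn gametes: sCHN×2, sCHn×2, sChN×2, sChn×2, scHN×2, scHn×2, schN×2, schn×2
SsCcHhNn×ssCcHhNn grid (16·16=256): SsCCHHNN=2 SsCCHHNn=4 SsCCHHnn=2 SsCCHhNN=4 SsCCHhNn=8 SsCCHhnn=4 SsCChhNN=2 SsCChhNn=4 SsCChhnn=2 SsCcHHNN=4 SsCcHHNn=8 SsCcHHnn=4 SsCcHhNN=8 SsCcHhNn=16 SsCcHhnn=8 SsCchhNN=4 SsCchhNn=8 SsCchhnn=4 SsccHHNN=2 SsccHHNn=4 SsccHHnn=2 SsccHhNN=4 SsccHhNn=8 SsccHhnn=4 SscchhNN=2 SscchhNn=4 Sscchhnn=2 ssCCHHNN=2 ssCCHHNn=4 ssCCHHnn=2 ssCCHhNN=4 ssCCHhNn=8 ssCCHhnn=4 ssCChhNN=2 ssCChhNn=4 ssCChhnn=2 ssCcHHNN=4 ssCcHHNn=8 ssCcHHnn=4 ssCcHhNN=8 ssCcHhNn=16 ssCcHhnn=8 ssCchhNN=4 ssCchhNn=8 ssCchhnn=4 ssccHHNN=2 ssccHHNn=4 ssccHHnn=2 ssccHhNN=4 ssccHhNn=8 ssccHhnn=4 sscchhNN=2 sscchhNn=4 sscchhnn=2
ss cc hh N_ hits 6/256; gcd=2; 6÷2/256÷2 = 3/128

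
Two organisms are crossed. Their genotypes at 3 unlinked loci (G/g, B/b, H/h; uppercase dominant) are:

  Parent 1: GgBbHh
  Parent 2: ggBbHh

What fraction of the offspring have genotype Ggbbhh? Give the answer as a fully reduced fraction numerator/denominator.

GgBbHh gametes: GBH×1, GBh×1, GbH×1, Gbh×1, gBH×1, gBh×1, gbH×1, gbh×1
ggBbHh gametes: gBH×2, gBh×2, gbH×2, gbh×2
GgBbHh×ggBbHh grid (8·8=64): GgBBHH=2 GgBBHh=4 GgBBhh=2 GgBbHH=4 GgBbHh=8 GgBbhh=4 GgbbHH=2 GgbbHh=4 Ggbbhh=2 ggBBHH=2 ggBBHh=4 ggBBhh=2 ggBbHH=4 ggBbHh=8 ggBbhh=4 ggbbHH=2 ggbbHh=4 ggbbhh=2
Ggbbhh hits 2/64; gcd=2; 2÷2/64÷2 = 1/32

P(Ggbbhh) = 1/32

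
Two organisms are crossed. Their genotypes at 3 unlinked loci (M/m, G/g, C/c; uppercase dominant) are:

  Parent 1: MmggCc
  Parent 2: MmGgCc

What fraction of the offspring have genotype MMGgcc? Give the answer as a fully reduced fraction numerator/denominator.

P(MMGgcc) = 1/32

MmggCc gametes: MgC×2, Mgc×2, mgC×2, mgc×2
MmGgCc gametes: MGC×1, MGc×1, MgC×1, Mgc×1, mGC×1, mGc×1, mgC×1, mgc×1
MmggCc×MmGgCc grid (8·8=64): MMGgCC=2 MMGgCc=4 MMGgcc=2 MMggCC=2 MMggCc=4 MMggcc=2 MmGgCC=4 MmGgCc=8 MmGgcc=4 MmggCC=4 MmggCc=8 Mmggcc=4 mmGgCC=2 mmGgCc=4 mmGgcc=2 mmggCC=2 mmggCc=4 mmggcc=2
MMGgcc hits 2/64; gcd=2; 2÷2/64÷2 = 1/32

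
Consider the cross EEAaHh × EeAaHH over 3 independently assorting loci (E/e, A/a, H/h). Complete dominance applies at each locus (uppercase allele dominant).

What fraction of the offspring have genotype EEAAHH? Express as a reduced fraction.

EEAaHh gametes: EAH×2, EAh×2, EaH×2, Eah×2
EeAaHH gametes: EAH×2, EaH×2, eAH×2, eaH×2
EEAaHh×EeAaHH grid (8·8=64): EEAAHH=4 EEAAHh=4 EEAaHH=8 EEAaHh=8 EEaaHH=4 EEaaHh=4 EeAAHH=4 EeAAHh=4 EeAaHH=8 EeAaHh=8 EeaaHH=4 EeaaHh=4
EEAAHH hits 4/64; gcd=4; 4÷4/64÷4 = 1/16

P(EEAAHH) = 1/16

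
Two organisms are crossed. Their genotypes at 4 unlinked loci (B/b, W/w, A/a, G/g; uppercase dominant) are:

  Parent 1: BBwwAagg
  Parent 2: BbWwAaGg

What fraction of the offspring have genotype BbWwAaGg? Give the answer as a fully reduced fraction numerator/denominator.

P(BbWwAaGg) = 1/16

BBwwAagg gametes: BwAg×8, Bwag×8
BbWwAaGg gametes: BWAG×1, BWAg×1, BWaG×1, BWag×1, BwAG×1, BwAg×1, BwaG×1, Bwag×1, bWAG×1, bWAg×1, bWaG×1, bWag×1, bwAG×1, bwAg×1, bwaG×1, bwag×1
BBwwAagg×BbWwAaGg grid (16·16=256): BBWwAAGg=8 BBWwAAgg=8 BBWwAaGg=16 BBWwAagg=16 BBWwaaGg=8 BBWwaagg=8 BBwwAAGg=8 BBwwAAgg=8 BBwwAaGg=16 BBwwAagg=16 BBwwaaGg=8 BBwwaagg=8 BbWwAAGg=8 BbWwAAgg=8 BbWwAaGg=16 BbWwAagg=16 BbWwaaGg=8 BbWwaagg=8 BbwwAAGg=8 BbwwAAgg=8 BbwwAaGg=16 BbwwAagg=16 BbwwaaGg=8 Bbwwaagg=8
BbWwAaGg hits 16/256; gcd=16; 16÷16/256÷16 = 1/16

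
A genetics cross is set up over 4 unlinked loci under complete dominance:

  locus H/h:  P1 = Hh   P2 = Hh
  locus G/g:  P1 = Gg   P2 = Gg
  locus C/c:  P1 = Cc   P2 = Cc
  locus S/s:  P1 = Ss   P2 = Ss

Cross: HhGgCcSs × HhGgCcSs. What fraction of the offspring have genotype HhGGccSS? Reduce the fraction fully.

P(HhGGccSS) = 1/128

HhGgCcSs gametes: HGCS×1, HGCs×1, HGcS×1, HGcs×1, HgCS×1, HgCs×1, HgcS×1, Hgcs×1, hGCS×1, hGCs×1, hGcS×1, hGcs×1, hgCS×1, hgCs×1, hgcS×1, hgcs×1
HhGgCcSs gametes: HGCS×1, HGCs×1, HGcS×1, HGcs×1, HgCS×1, HgCs×1, HgcS×1, Hgcs×1, hGCS×1, hGCs×1, hGcS×1, hGcs×1, hgCS×1, hgCs×1, hgcS×1, hgcs×1
HhGgCcSs×HhGgCcSs grid (16·16=256): HHGGCCSS=1 HHGGCCSs=2 HHGGCCss=1 HHGGCcSS=2 HHGGCcSs=4 HHGGCcss=2 HHGGccSS=1 HHGGccSs=2 HHGGccss=1 HHGgCCSS=2 HHGgCCSs=4 HHGgCCss=2 HHGgCcSS=4 HHGgCcSs=8 HHGgCcss=4 HHGgccSS=2 HHGgccSs=4 HHGgccss=2 HHggCCSS=1 HHggCCSs=2 HHggCCss=1 HHggCcSS=2 HHggCcSs=4 HHggCcss=2 HHggccSS=1 HHggccSs=2 HHggccss=1 HhGGCCSS=2 HhGGCCSs=4 HhGGCCss=2 HhGGCcSS=4 HhGGCcSs=8 HhGGCcss=4 HhGGccSS=2 HhGGccSs=4 HhGGccss=2 HhGgCCSS=4 HhGgCCSs=8 HhGgCCss=4 HhGgCcSS=8 HhGgCcSs=16 HhGgCcss=8 HhGgccSS=4 HhGgccSs=8 HhGgccss=4 HhggCCSS=2 HhggCCSs=4 HhggCCss=2 HhggCcSS=4 HhggCcSs=8 HhggCcss=4 HhggccSS=2 HhggccSs=4 Hhggccss=2 hhGGCCSS=1 hhGGCCSs=2 hhGGCCss=1 hhGGCcSS=2 hhGGCcSs=4 hhGGCcss=2 hhGGccSS=1 hhGGccSs=2 hhGGccss=1 hhGgCCSS=2 hhGgCCSs=4 hhGgCCss=2 hhGgCcSS=4 hhGgCcSs=8 hhGgCcss=4 hhGgccSS=2 hhGgccSs=4 hhGgccss=2 hhggCCSS=1 hhggCCSs=2 hhggCCss=1 hhggCcSS=2 hhggCcSs=4 hhggCcss=2 hhggccSS=1 hhggccSs=2 hhggccss=1
HhGGccSS hits 2/256; gcd=2; 2÷2/256÷2 = 1/128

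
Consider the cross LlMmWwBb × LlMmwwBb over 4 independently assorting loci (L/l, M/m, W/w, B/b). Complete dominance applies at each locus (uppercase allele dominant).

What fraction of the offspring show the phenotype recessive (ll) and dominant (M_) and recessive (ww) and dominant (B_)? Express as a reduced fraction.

LlMmWwBb gametes: LMWB×1, LMWb×1, LMwB×1, LMwb×1, LmWB×1, LmWb×1, LmwB×1, Lmwb×1, lMWB×1, lMWb×1, lMwB×1, lMwb×1, lmWB×1, lmWb×1, lmwB×1, lmwb×1
LlMmwwBb gametes: LMwB×2, LMwb×2, LmwB×2, Lmwb×2, lMwB×2, lMwb×2, lmwB×2, lmwb×2
LlMmWwBb×LlMmwwBb grid (16·16=256): LLMMWwBB=2 LLMMWwBb=4 LLMMWwbb=2 LLMMwwBB=2 LLMMwwBb=4 LLMMwwbb=2 LLMmWwBB=4 LLMmWwBb=8 LLMmWwbb=4 LLMmwwBB=4 LLMmwwBb=8 LLMmwwbb=4 LLmmWwBB=2 LLmmWwBb=4 LLmmWwbb=2 LLmmwwBB=2 LLmmwwBb=4 LLmmwwbb=2 LlMMWwBB=4 LlMMWwBb=8 LlMMWwbb=4 LlMMwwBB=4 LlMMwwBb=8 LlMMwwbb=4 LlMmWwBB=8 LlMmWwBb=16 LlMmWwbb=8 LlMmwwBB=8 LlMmwwBb=16 LlMmwwbb=8 LlmmWwBB=4 LlmmWwBb=8 LlmmWwbb=4 LlmmwwBB=4 LlmmwwBb=8 Llmmwwbb=4 llMMWwBB=2 llMMWwBb=4 llMMWwbb=2 llMMwwBB=2 llMMwwBb=4 llMMwwbb=2 llMmWwBB=4 llMmWwBb=8 llMmWwbb=4 llMmwwBB=4 llMmwwBb=8 llMmwwbb=4 llmmWwBB=2 llmmWwBb=4 llmmWwbb=2 llmmwwBB=2 llmmwwBb=4 llmmwwbb=2
ll M_ ww B_ hits 18/256; gcd=2; 18÷2/256÷2 = 9/128

P(ll M_ ww B_) = 9/128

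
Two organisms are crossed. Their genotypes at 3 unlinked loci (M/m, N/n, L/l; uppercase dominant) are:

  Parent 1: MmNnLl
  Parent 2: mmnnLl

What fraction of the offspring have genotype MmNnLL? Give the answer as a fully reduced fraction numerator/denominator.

P(MmNnLL) = 1/16

MmNnLl gametes: MNL×1, MNl×1, MnL×1, Mnl×1, mNL×1, mNl×1, mnL×1, mnl×1
mmnnLl gametes: mnL×4, mnl×4
MmNnLl×mmnnLl grid (8·8=64): MmNnLL=4 MmNnLl=8 MmNnll=4 MmnnLL=4 MmnnLl=8 Mmnnll=4 mmNnLL=4 mmNnLl=8 mmNnll=4 mmnnLL=4 mmnnLl=8 mmnnll=4
MmNnLL hits 4/64; gcd=4; 4÷4/64÷4 = 1/16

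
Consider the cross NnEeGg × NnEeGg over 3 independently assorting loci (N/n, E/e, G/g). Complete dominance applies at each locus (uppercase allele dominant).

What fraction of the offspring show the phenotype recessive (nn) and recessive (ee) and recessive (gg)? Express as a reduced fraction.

P(nn ee gg) = 1/64

NnEeGg gametes: NEG×1, NEg×1, NeG×1, Neg×1, nEG×1, nEg×1, neG×1, neg×1
NnEeGg gametes: NEG×1, NEg×1, NeG×1, Neg×1, nEG×1, nEg×1, neG×1, neg×1
NnEeGg×NnEeGg grid (8·8=64): NNEEGG=1 NNEEGg=2 NNEEgg=1 NNEeGG=2 NNEeGg=4 NNEegg=2 NNeeGG=1 NNeeGg=2 NNeegg=1 NnEEGG=2 NnEEGg=4 NnEEgg=2 NnEeGG=4 NnEeGg=8 NnEegg=4 NneeGG=2 NneeGg=4 Nneegg=2 nnEEGG=1 nnEEGg=2 nnEEgg=1 nnEeGG=2 nnEeGg=4 nnEegg=2 nneeGG=1 nneeGg=2 nneegg=1
nn ee gg hits 1/64; gcd=1; 1÷1/64÷1 = 1/64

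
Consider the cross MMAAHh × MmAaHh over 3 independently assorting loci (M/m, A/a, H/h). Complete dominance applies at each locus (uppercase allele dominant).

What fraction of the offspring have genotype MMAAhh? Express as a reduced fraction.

P(MMAAhh) = 1/16

MMAAHh gametes: MAH×4, MAh×4
MmAaHh gametes: MAH×1, MAh×1, MaH×1, Mah×1, mAH×1, mAh×1, maH×1, mah×1
MMAAHh×MmAaHh grid (8·8=64): MMAAHH=4 MMAAHh=8 MMAAhh=4 MMAaHH=4 MMAaHh=8 MMAahh=4 MmAAHH=4 MmAAHh=8 MmAAhh=4 MmAaHH=4 MmAaHh=8 MmAahh=4
MMAAhh hits 4/64; gcd=4; 4÷4/64÷4 = 1/16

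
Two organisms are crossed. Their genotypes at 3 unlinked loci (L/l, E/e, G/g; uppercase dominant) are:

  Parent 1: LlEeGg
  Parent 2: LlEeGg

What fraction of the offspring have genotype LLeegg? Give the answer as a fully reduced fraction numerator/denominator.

P(LLeegg) = 1/64

LlEeGg gametes: LEG×1, LEg×1, LeG×1, Leg×1, lEG×1, lEg×1, leG×1, leg×1
LlEeGg gametes: LEG×1, LEg×1, LeG×1, Leg×1, lEG×1, lEg×1, leG×1, leg×1
LlEeGg×LlEeGg grid (8·8=64): LLEEGG=1 LLEEGg=2 LLEEgg=1 LLEeGG=2 LLEeGg=4 LLEegg=2 LLeeGG=1 LLeeGg=2 LLeegg=1 LlEEGG=2 LlEEGg=4 LlEEgg=2 LlEeGG=4 LlEeGg=8 LlEegg=4 LleeGG=2 LleeGg=4 Lleegg=2 llEEGG=1 llEEGg=2 llEEgg=1 llEeGG=2 llEeGg=4 llEegg=2 lleeGG=1 lleeGg=2 lleegg=1
LLeegg hits 1/64; gcd=1; 1÷1/64÷1 = 1/64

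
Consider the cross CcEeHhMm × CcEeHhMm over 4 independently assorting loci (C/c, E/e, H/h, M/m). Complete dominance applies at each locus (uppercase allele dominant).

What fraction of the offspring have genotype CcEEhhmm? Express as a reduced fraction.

CcEeHhMm gametes: CEHM×1, CEHm×1, CEhM×1, CEhm×1, CeHM×1, CeHm×1, CehM×1, Cehm×1, cEHM×1, cEHm×1, cEhM×1, cEhm×1, ceHM×1, ceHm×1, cehM×1, cehm×1
CcEeHhMm gametes: CEHM×1, CEHm×1, CEhM×1, CEhm×1, CeHM×1, CeHm×1, CehM×1, Cehm×1, cEHM×1, cEHm×1, cEhM×1, cEhm×1, ceHM×1, ceHm×1, cehM×1, cehm×1
CcEeHhMm×CcEeHhMm grid (16·16=256): CCEEHHMM=1 CCEEHHMm=2 CCEEHHmm=1 CCEEHhMM=2 CCEEHhMm=4 CCEEHhmm=2 CCEEhhMM=1 CCEEhhMm=2 CCEEhhmm=1 CCEeHHMM=2 CCEeHHMm=4 CCEeHHmm=2 CCEeHhMM=4 CCEeHhMm=8 CCEeHhmm=4 CCEehhMM=2 CCEehhMm=4 CCEehhmm=2 CCeeHHMM=1 CCeeHHMm=2 CCeeHHmm=1 CCeeHhMM=2 CCeeHhMm=4 CCeeHhmm=2 CCeehhMM=1 CCeehhMm=2 CCeehhmm=1 CcEEHHMM=2 CcEEHHMm=4 CcEEHHmm=2 CcEEHhMM=4 CcEEHhMm=8 CcEEHhmm=4 CcEEhhMM=2 CcEEhhMm=4 CcEEhhmm=2 CcEeHHMM=4 CcEeHHMm=8 CcEeHHmm=4 CcEeHhMM=8 CcEeHhMm=16 CcEeHhmm=8 CcEehhMM=4 CcEehhMm=8 CcEehhmm=4 CceeHHMM=2 CceeHHMm=4 CceeHHmm=2 CceeHhMM=4 CceeHhMm=8 CceeHhmm=4 CceehhMM=2 CceehhMm=4 Cceehhmm=2 ccEEHHMM=1 ccEEHHMm=2 ccEEHHmm=1 ccEEHhMM=2 ccEEHhMm=4 ccEEHhmm=2 ccEEhhMM=1 ccEEhhMm=2 ccEEhhmm=1 ccEeHHMM=2 ccEeHHMm=4 ccEeHHmm=2 ccEeHhMM=4 ccEeHhMm=8 ccEeHhmm=4 ccEehhMM=2 ccEehhMm=4 ccEehhmm=2 cceeHHMM=1 cceeHHMm=2 cceeHHmm=1 cceeHhMM=2 cceeHhMm=4 cceeHhmm=2 cceehhMM=1 cceehhMm=2 cceehhmm=1
CcEEhhmm hits 2/256; gcd=2; 2÷2/256÷2 = 1/128

P(CcEEhhmm) = 1/128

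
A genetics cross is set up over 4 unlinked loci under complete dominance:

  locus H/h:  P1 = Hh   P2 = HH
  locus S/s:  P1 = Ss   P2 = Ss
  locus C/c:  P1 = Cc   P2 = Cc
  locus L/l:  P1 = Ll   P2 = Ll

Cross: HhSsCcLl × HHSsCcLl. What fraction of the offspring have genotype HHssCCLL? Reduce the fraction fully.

HhSsCcLl gametes: HSCL×1, HSCl×1, HScL×1, HScl×1, HsCL×1, HsCl×1, HscL×1, Hscl×1, hSCL×1, hSCl×1, hScL×1, hScl×1, hsCL×1, hsCl×1, hscL×1, hscl×1
HHSsCcLl gametes: HSCL×2, HSCl×2, HScL×2, HScl×2, HsCL×2, HsCl×2, HscL×2, Hscl×2
HhSsCcLl×HHSsCcLl grid (16·16=256): HHSSCCLL=2 HHSSCCLl=4 HHSSCCll=2 HHSSCcLL=4 HHSSCcLl=8 HHSSCcll=4 HHSSccLL=2 HHSSccLl=4 HHSSccll=2 HHSsCCLL=4 HHSsCCLl=8 HHSsCCll=4 HHSsCcLL=8 HHSsCcLl=16 HHSsCcll=8 HHSsccLL=4 HHSsccLl=8 HHSsccll=4 HHssCCLL=2 HHssCCLl=4 HHssCCll=2 HHssCcLL=4 HHssCcLl=8 HHssCcll=4 HHssccLL=2 HHssccLl=4 HHssccll=2 HhSSCCLL=2 HhSSCCLl=4 HhSSCCll=2 HhSSCcLL=4 HhSSCcLl=8 HhSSCcll=4 HhSSccLL=2 HhSSccLl=4 HhSSccll=2 HhSsCCLL=4 HhSsCCLl=8 HhSsCCll=4 HhSsCcLL=8 HhSsCcLl=16 HhSsCcll=8 HhSsccLL=4 HhSsccLl=8 HhSsccll=4 HhssCCLL=2 HhssCCLl=4 HhssCCll=2 HhssCcLL=4 HhssCcLl=8 HhssCcll=4 HhssccLL=2 HhssccLl=4 Hhssccll=2
HHssCCLL hits 2/256; gcd=2; 2÷2/256÷2 = 1/128

P(HHssCCLL) = 1/128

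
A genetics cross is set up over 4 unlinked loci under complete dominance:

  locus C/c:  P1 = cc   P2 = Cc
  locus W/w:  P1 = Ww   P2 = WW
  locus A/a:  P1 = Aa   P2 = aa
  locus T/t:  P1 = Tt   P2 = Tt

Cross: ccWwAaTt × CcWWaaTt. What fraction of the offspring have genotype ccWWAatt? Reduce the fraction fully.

P(ccWWAatt) = 1/32

ccWwAaTt gametes: cWAT×2, cWAt×2, cWaT×2, cWat×2, cwAT×2, cwAt×2, cwaT×2, cwat×2
CcWWaaTt gametes: CWaT×4, CWat×4, cWaT×4, cWat×4
ccWwAaTt×CcWWaaTt grid (16·16=256): CcWWAaTT=8 CcWWAaTt=16 CcWWAatt=8 CcWWaaTT=8 CcWWaaTt=16 CcWWaatt=8 CcWwAaTT=8 CcWwAaTt=16 CcWwAatt=8 CcWwaaTT=8 CcWwaaTt=16 CcWwaatt=8 ccWWAaTT=8 ccWWAaTt=16 ccWWAatt=8 ccWWaaTT=8 ccWWaaTt=16 ccWWaatt=8 ccWwAaTT=8 ccWwAaTt=16 ccWwAatt=8 ccWwaaTT=8 ccWwaaTt=16 ccWwaatt=8
ccWWAatt hits 8/256; gcd=8; 8÷8/256÷8 = 1/32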